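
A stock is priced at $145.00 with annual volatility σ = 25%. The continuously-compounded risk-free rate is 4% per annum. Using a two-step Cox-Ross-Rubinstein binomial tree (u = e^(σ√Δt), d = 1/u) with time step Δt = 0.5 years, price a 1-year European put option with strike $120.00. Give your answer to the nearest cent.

$4.15

CRR parameters: u = e^(σ√Δt) = e^(0.25·√0.5) = 1.1934, d = 1/u = 0.8380
Per-period rate: rΔt = 0.04·0.5 = 0.02, so R = e^0.02 = 1.0202
Risk-neutral probability p = (e^0.02 − 0.8380)/(1.1934 − 0.8380) = 0.1822/0.3554 = 0.5128
Terminal stock prices: S_uu = 206.5, S_ud = 145, S_dd = 101.8
Terminal payoffs (K − S): max(-86.5, 0) = 0, max(-25, 0) = 0, max(18.18, 0) = 18.18
Node u (S = 173): V_u = e^(−0.02)·[0.5128·0.0000 + 0.4872·0.0000] = 0.0000
Node d (S = 121.5): V_d = e^(−0.02)·[0.5128·0.0000 + 0.4872·18.1827] = 8.6839
Node 0 (S = 145): V_0 = e^(−0.02)·[0.5128·0.0000 + 0.4872·8.6839] = 4.1473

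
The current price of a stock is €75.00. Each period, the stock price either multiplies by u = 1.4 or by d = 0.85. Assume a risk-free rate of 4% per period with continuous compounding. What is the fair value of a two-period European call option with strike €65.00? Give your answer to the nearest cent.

Risk-neutral probability p = (e^0.04 − 0.85)/(1.4 − 0.85) = 0.1908/0.5500 = 0.3469
Terminal stock prices: S_uu = 147, S_ud = 89.25, S_dd = 54.19
Terminal payoffs (S − K): max(82, 0) = 82, max(24.25, 0) = 24.25, max(-10.81, 0) = 0
Node u (S = 105): V_u = e^(−0.04)·[0.3469·82.0000 + 0.6531·24.2500] = 42.5487
Node d (S = 63.75): V_d = e^(−0.04)·[0.3469·24.2500 + 0.6531·0.0000] = 8.0831
Node 0 (S = 75): V_0 = e^(−0.04)·[0.3469·42.5487 + 0.6531·8.0831] = 19.2544

€19.25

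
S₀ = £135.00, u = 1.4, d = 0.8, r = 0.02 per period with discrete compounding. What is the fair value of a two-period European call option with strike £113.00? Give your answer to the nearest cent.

£36.64

Risk-neutral probability p = (1 + 0.02 − 0.8)/(1.4 − 0.8) = 0.2200/0.6000 = 0.3667
Terminal stock prices: S_uu = 264.6, S_ud = 151.2, S_dd = 86.4
Terminal payoffs (S − K): max(151.6, 0) = 151.6, max(38.2, 0) = 38.2, max(-26.6, 0) = 0
Node u (S = 189): V_u = 1/1.02·[0.3667·151.6000 + 0.6333·38.2000] = 78.2157
Node d (S = 108): V_d = 1/1.02·[0.3667·38.2000 + 0.6333·0.0000] = 13.7320
Node 0 (S = 135): V_0 = 1/1.02·[0.3667·78.2157 + 0.6333·13.7320] = 36.6432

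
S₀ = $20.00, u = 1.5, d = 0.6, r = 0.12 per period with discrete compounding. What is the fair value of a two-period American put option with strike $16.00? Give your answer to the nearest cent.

$1.51

Risk-neutral probability p = (1 + 0.12 − 0.6)/(1.5 − 0.6) = 0.5200/0.9000 = 0.5778
Terminal stock prices: S_uu = 45, S_ud = 18, S_dd = 7.2
Terminal payoffs (K − S): max(-29, 0) = 0, max(-2, 0) = 0, max(8.8, 0) = 8.8
Node u (S = 30): continuation = 1/1.12·[0.5778·0.0000 + 0.4222·0.0000] = 0.0000; exercise value = 0.0000 ≤ continuation, so V_u = 0.0000
Node d (S = 12): continuation = 1/1.12·[0.5778·0.0000 + 0.4222·8.8000] = 3.3175; exercise value = 4.0000 > continuation, so V_d = 4.0000 (exercise)
Node 0 (S = 20): continuation = 1/1.12·[0.5778·0.0000 + 0.4222·4.0000] = 1.5079; exercise value = 0.0000 ≤ continuation, so V_0 = 1.5079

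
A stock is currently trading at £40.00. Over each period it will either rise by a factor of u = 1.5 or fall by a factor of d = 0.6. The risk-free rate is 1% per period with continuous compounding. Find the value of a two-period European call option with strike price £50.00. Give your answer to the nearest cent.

Risk-neutral probability p = (e^0.01 − 0.6)/(1.5 − 0.6) = 0.4101/0.9000 = 0.4556
Terminal stock prices: S_uu = 90, S_ud = 36, S_dd = 14.4
Terminal payoffs (S − K): max(40, 0) = 40, max(-14, 0) = 0, max(-35.6, 0) = 0
Node u (S = 60): V_u = e^(−0.01)·[0.4556·40.0000 + 0.5444·0.0000] = 18.0431
Node d (S = 24): V_d = e^(−0.01)·[0.4556·0.0000 + 0.5444·0.0000] = 0.0000
Node 0 (S = 40): V_0 = e^(−0.01)·[0.4556·18.0431 + 0.5444·0.0000] = 8.1389

£8.14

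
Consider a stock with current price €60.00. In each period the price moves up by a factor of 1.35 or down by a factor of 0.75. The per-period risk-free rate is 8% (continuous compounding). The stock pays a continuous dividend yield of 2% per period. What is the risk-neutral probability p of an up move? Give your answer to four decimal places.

Per-period risk-free factor R = e^0.08 = 1.0833; dividend-adjusted growth = e^(0.08−0.02) = 1.0618.
Risk-neutral probability p = (1.0618 − 0.75)/(1.35 − 0.75) = 0.3118/0.6000 = 0.5197

p = 0.5197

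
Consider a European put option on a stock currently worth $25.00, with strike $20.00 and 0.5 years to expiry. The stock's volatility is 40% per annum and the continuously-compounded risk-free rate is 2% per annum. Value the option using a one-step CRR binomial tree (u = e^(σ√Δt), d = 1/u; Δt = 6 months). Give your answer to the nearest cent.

$0.63

CRR parameters: u = e^(σ√Δt) = e^(0.4·√0.5) = 1.3269, d = 1/u = 0.7536
Per-period rate: rΔt = 0.02·0.5 = 0.01, so R = e^0.01 = 1.0101
Risk-neutral probability p = (e^0.01 − 0.7536)/(1.3269 − 0.7536) = 0.2564/0.5733 = 0.4473
Terminal stock prices: S_u = 33.17, S_d = 18.84
Terminal payoffs (K − S): max(-13.17, 0) = 0, max(1.159, 0) = 1.159
Node 0 (S = 25): V_0 = e^(−0.01)·[0.4473·0.0000 + 0.5527·1.1590] = 0.6342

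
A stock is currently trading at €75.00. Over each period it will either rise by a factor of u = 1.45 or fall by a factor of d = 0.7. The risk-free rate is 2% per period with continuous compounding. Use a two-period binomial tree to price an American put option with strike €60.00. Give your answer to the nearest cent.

€7.34

Risk-neutral probability p = (e^0.02 − 0.7)/(1.45 − 0.7) = 0.3202/0.7500 = 0.4269
Terminal stock prices: S_uu = 157.7, S_ud = 76.12, S_dd = 36.75
Terminal payoffs (K − S): max(-97.69, 0) = 0, max(-16.12, 0) = 0, max(23.25, 0) = 23.25
Node u (S = 108.8): continuation = e^(−0.02)·[0.4269·0.0000 + 0.5731·0.0000] = 0.0000; exercise value = 0.0000 ≤ continuation, so V_u = 0.0000
Node d (S = 52.5): continuation = e^(−0.02)·[0.4269·0.0000 + 0.5731·23.2500] = 13.0599; exercise value = 7.5000 ≤ continuation, so V_d = 13.0599
Node 0 (S = 75): continuation = e^(−0.02)·[0.4269·0.0000 + 0.5731·13.0599] = 7.3360; exercise value = 0.0000 ≤ continuation, so V_0 = 7.3360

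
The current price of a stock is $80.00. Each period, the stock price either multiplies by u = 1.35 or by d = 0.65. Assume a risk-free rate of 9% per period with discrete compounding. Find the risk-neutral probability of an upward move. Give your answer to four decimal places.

Risk-neutral probability p = (1 + 0.09 − 0.65)/(1.35 − 0.65) = 0.4400/0.7000 = 0.6286

p = 0.6286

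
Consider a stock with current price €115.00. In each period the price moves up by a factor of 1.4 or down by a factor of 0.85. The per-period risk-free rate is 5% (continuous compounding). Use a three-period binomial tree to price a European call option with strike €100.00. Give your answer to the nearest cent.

Risk-neutral probability p = (e^0.05 − 0.85)/(1.4 − 0.85) = 0.2013/0.5500 = 0.3659
Terminal stock prices: S_uuu = 315.6, S_uud = 191.6, S_udd = 116.3, S_ddd = 70.62
Terminal payoffs (S − K): max(215.6, 0) = 215.6, max(91.59, 0) = 91.59, max(16.32, 0) = 16.32, max(-29.38, 0) = 0
Node uu (S = 225.4): V_uu = e^(−0.05)·[0.3659·215.5600 + 0.6341·91.5900] = 130.2771
Node ud (S = 136.8): V_ud = e^(−0.05)·[0.3659·91.5900 + 0.6341·16.3225] = 41.7271
Node dd (S = 83.09): V_dd = e^(−0.05)·[0.3659·16.3225 + 0.6341·0.0000] = 5.6819
Node u (S = 161): V_u = e^(−0.05)·[0.3659·130.2771 + 0.6341·41.7271] = 70.5163
Node d (S = 97.75): V_d = e^(−0.05)·[0.3659·41.7271 + 0.6341·5.6819] = 17.9521
Node 0 (S = 115): V_0 = e^(−0.05)·[0.3659·70.5163 + 0.6341·17.9521] = 35.3741

€35.37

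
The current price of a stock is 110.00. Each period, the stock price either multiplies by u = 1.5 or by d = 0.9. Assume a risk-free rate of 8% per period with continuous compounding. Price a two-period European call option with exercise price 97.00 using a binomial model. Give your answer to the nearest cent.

30.59

Risk-neutral probability p = (e^0.08 − 0.9)/(1.5 − 0.9) = 0.1833/0.6000 = 0.3055
Terminal stock prices: S_uu = 247.5, S_ud = 148.5, S_dd = 89.1
Terminal payoffs (S − K): max(150.5, 0) = 150.5, max(51.5, 0) = 51.5, max(-7.9, 0) = 0
Node u (S = 165): V_u = e^(−0.08)·[0.3055·150.5000 + 0.6945·51.5000] = 75.4577
Node d (S = 99): V_d = e^(−0.08)·[0.3055·51.5000 + 0.6945·0.0000] = 14.5226
Node 0 (S = 110): V_0 = e^(−0.08)·[0.3055·75.4577 + 0.6945·14.5226] = 30.5893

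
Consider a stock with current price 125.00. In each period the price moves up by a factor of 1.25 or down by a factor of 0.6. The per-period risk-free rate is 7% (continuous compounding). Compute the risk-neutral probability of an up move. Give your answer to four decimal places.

p = 0.7269

Risk-neutral probability p = (e^0.07 − 0.6)/(1.25 − 0.6) = 0.4725/0.6500 = 0.7269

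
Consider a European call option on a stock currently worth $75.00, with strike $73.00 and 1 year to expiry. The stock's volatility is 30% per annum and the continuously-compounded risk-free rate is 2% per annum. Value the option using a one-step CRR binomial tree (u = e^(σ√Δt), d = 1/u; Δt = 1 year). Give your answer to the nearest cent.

CRR parameters: u = e^(σ√Δt) = e^(0.3·√1) = 1.3499, d = 1/u = 0.7408
Per-period rate: rΔt = 0.02·1 = 0.02, so R = e^0.02 = 1.0202
Risk-neutral probability p = (e^0.02 − 0.7408)/(1.3499 − 0.7408) = 0.2794/0.6090 = 0.4587
Terminal stock prices: S_u = 101.2, S_d = 55.56
Terminal payoffs (S − K): max(28.24, 0) = 28.24, max(-17.44, 0) = 0
Node 0 (S = 75): V_0 = e^(−0.02)·[0.4587·28.2394 + 0.5413·0.0000] = 12.6977

$12.70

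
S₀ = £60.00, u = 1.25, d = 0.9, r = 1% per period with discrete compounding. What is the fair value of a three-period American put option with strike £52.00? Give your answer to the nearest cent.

Risk-neutral probability p = (1 + 0.01 − 0.9)/(1.25 − 0.9) = 0.1100/0.3500 = 0.3143
Terminal stock prices: S_uuu = 117.2, S_uud = 84.38, S_udd = 60.75, S_ddd = 43.74
Terminal payoffs (K − S): max(-65.19, 0) = 0, max(-32.38, 0) = 0, max(-8.75, 0) = 0, max(8.26, 0) = 8.26
Node uu (S = 93.75): continuation = 1/1.01·[0.3143·0.0000 + 0.6857·0.0000] = 0.0000; exercise value = 0.0000 ≤ continuation, so V_uu = 0.0000
Node ud (S = 67.5): continuation = 1/1.01·[0.3143·0.0000 + 0.6857·0.0000] = 0.0000; exercise value = 0.0000 ≤ continuation, so V_ud = 0.0000
Node dd (S = 48.6): continuation = 1/1.01·[0.3143·0.0000 + 0.6857·8.2600] = 5.6079; exercise value = 3.4000 ≤ continuation, so V_dd = 5.6079
Node u (S = 75): continuation = 1/1.01·[0.3143·0.0000 + 0.6857·0.0000] = 0.0000; exercise value = 0.0000 ≤ continuation, so V_u = 0.0000
Node d (S = 54): continuation = 1/1.01·[0.3143·0.0000 + 0.6857·5.6079] = 3.8074; exercise value = 0.0000 ≤ continuation, so V_d = 3.8074
Node 0 (S = 60): continuation = 1/1.01·[0.3143·0.0000 + 0.6857·3.8074] = 2.5849; exercise value = 0.0000 ≤ continuation, so V_0 = 2.5849

£2.58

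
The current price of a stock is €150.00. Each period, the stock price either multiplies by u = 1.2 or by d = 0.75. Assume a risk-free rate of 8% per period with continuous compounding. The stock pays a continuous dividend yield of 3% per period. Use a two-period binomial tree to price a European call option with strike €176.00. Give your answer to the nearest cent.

Per-period risk-free factor R = e^0.08 = 1.0833; dividend-adjusted growth = e^(0.08−0.03) = 1.0513.
Risk-neutral probability p = (1.0513 − 0.75)/(1.2 − 0.75) = 0.3013/0.4500 = 0.6695
Terminal stock prices: S_uu = 216, S_ud = 135, S_dd = 84.38
Terminal payoffs (S − K): max(40, 0) = 40, max(-41, 0) = 0, max(-91.62, 0) = 0
Node u (S = 180): V_u = e^(−0.08)·[0.6695·40.0000 + 0.3305·0.0000] = 24.7207
Node d (S = 112.5): V_d = e^(−0.08)·[0.6695·0.0000 + 0.3305·0.0000] = 0.0000
Node 0 (S = 150): V_0 = e^(−0.08)·[0.6695·24.7207 + 0.3305·0.0000] = 15.2779

€15.28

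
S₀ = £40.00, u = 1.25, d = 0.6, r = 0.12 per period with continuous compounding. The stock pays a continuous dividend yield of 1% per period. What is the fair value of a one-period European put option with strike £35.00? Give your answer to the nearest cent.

Per-period risk-free factor R = e^0.12 = 1.1275; dividend-adjusted growth = e^(0.12−0.01) = 1.1163.
Risk-neutral probability p = (1.1163 − 0.6)/(1.25 − 0.6) = 0.5163/0.6500 = 0.7943
Terminal stock prices: S_u = 50, S_d = 24
Terminal payoffs (K − S): max(-15, 0) = 0, max(11, 0) = 11
Node 0 (S = 40): V_0 = e^(−0.12)·[0.7943·0.0000 + 0.2057·11.0000] = 2.0071

£2.01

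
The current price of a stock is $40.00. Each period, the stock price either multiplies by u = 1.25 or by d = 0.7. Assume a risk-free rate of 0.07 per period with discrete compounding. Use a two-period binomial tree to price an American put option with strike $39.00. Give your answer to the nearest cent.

$4.13

Risk-neutral probability p = (1 + 0.07 − 0.7)/(1.25 − 0.7) = 0.3700/0.5500 = 0.6727
Terminal stock prices: S_uu = 62.5, S_ud = 35, S_dd = 19.6
Terminal payoffs (K − S): max(-23.5, 0) = 0, max(4, 0) = 4, max(19.4, 0) = 19.4
Node u (S = 50): continuation = 1/1.07·[0.6727·0.0000 + 0.3273·4.0000] = 1.2234; exercise value = 0.0000 ≤ continuation, so V_u = 1.2234
Node d (S = 28): continuation = 1/1.07·[0.6727·4.0000 + 0.3273·19.4000] = 8.4486; exercise value = 11.0000 > continuation, so V_d = 11.0000 (exercise)
Node 0 (S = 40): continuation = 1/1.07·[0.6727·1.2234 + 0.3273·11.0000] = 4.1337; exercise value = 0.0000 ≤ continuation, so V_0 = 4.1337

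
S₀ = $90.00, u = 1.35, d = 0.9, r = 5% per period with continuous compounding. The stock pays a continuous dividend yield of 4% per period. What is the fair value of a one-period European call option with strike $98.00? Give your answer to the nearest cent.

Per-period risk-free factor R = e^0.05 = 1.0513; dividend-adjusted growth = e^(0.05−0.04) = 1.0101.
Risk-neutral probability p = (1.0101 − 0.9)/(1.35 − 0.9) = 0.1101/0.4500 = 0.2446
Terminal stock prices: S_u = 121.5, S_d = 81
Terminal payoffs (S − K): max(23.5, 0) = 23.5, max(-17, 0) = 0
Node 0 (S = 90): V_0 = e^(−0.05)·[0.2446·23.5000 + 0.7554·0.0000] = 5.4668

$5.47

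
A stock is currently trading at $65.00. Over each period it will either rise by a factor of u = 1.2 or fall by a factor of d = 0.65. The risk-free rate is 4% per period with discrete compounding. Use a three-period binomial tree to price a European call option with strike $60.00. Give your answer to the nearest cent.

Risk-neutral probability p = (1 + 0.04 − 0.65)/(1.2 − 0.65) = 0.3900/0.5500 = 0.7091
Terminal stock prices: S_uuu = 112.3, S_uud = 60.84, S_udd = 32.96, S_ddd = 17.85
Terminal payoffs (S − K): max(52.32, 0) = 52.32, max(0.84, 0) = 0.84, max(-27.04, 0) = 0, max(-42.15, 0) = 0
Node uu (S = 93.6): V_uu = 1/1.04·[0.7091·52.3200 + 0.2909·0.8400] = 35.9077
Node ud (S = 50.7): V_ud = 1/1.04·[0.7091·0.8400 + 0.2909·0.0000] = 0.5727
Node dd (S = 27.46): V_dd = 1/1.04·[0.7091·0.0000 + 0.2909·0.0000] = 0.0000
Node u (S = 78): V_u = 1/1.04·[0.7091·35.9077 + 0.2909·0.5727] = 24.6427
Node d (S = 42.25): V_d = 1/1.04·[0.7091·0.5727 + 0.2909·0.0000] = 0.3905
Node 0 (S = 65): V_0 = 1/1.04·[0.7091·24.6427 + 0.2909·0.3905] = 16.9111

$16.91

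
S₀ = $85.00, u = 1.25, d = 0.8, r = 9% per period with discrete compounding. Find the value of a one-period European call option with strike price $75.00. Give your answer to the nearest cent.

$18.48

Risk-neutral probability p = (1 + 0.09 − 0.8)/(1.25 − 0.8) = 0.2900/0.4500 = 0.6444
Terminal stock prices: S_u = 106.2, S_d = 68
Terminal payoffs (S − K): max(31.25, 0) = 31.25, max(-7, 0) = 0
Node 0 (S = 85): V_0 = 1/1.09·[0.6444·31.2500 + 0.3556·0.0000] = 18.4760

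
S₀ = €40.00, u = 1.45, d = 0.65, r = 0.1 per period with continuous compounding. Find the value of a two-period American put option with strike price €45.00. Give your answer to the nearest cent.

€8.88

Risk-neutral probability p = (e^0.1 − 0.65)/(1.45 − 0.65) = 0.4552/0.8000 = 0.5690
Terminal stock prices: S_uu = 84.1, S_ud = 37.7, S_dd = 16.9
Terminal payoffs (K − S): max(-39.1, 0) = 0, max(7.3, 0) = 7.3, max(28.1, 0) = 28.1
Node u (S = 58): continuation = e^(−0.1)·[0.5690·0.0000 + 0.4310·7.3000] = 2.8471; exercise value = 0.0000 ≤ continuation, so V_u = 2.8471
Node d (S = 26): continuation = e^(−0.1)·[0.5690·7.3000 + 0.4310·28.1000] = 14.7177; exercise value = 19.0000 > continuation, so V_d = 19.0000 (exercise)
Node 0 (S = 40): continuation = e^(−0.1)·[0.5690·2.8471 + 0.4310·19.0000] = 8.8761; exercise value = 5.0000 ≤ continuation, so V_0 = 8.8761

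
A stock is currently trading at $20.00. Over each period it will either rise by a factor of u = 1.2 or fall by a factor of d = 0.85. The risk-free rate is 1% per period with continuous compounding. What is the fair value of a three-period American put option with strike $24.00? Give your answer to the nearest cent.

Risk-neutral probability p = (e^0.01 − 0.85)/(1.2 − 0.85) = 0.1601/0.3500 = 0.4573
Terminal stock prices: S_uuu = 34.56, S_uud = 24.48, S_udd = 17.34, S_ddd = 12.28
Terminal payoffs (K − S): max(-10.56, 0) = 0, max(-0.48, 0) = 0, max(6.66, 0) = 6.66, max(11.72, 0) = 11.72
Node uu (S = 28.8): continuation = e^(−0.01)·[0.4573·0.0000 + 0.5427·0.0000] = 0.0000; exercise value = 0.0000 ≤ continuation, so V_uu = 0.0000
Node ud (S = 20.4): continuation = e^(−0.01)·[0.4573·0.0000 + 0.5427·6.6600] = 3.5785; exercise value = 3.6000 > continuation, so V_ud = 3.6000 (exercise)
Node dd (S = 14.45): continuation = e^(−0.01)·[0.4573·6.6600 + 0.5427·11.7175] = 9.3112; exercise value = 9.5500 > continuation, so V_dd = 9.5500 (exercise)
Node u (S = 24): continuation = e^(−0.01)·[0.4573·0.0000 + 0.5427·3.6000] = 1.9343; exercise value = 0.0000 ≤ continuation, so V_u = 1.9343
Node d (S = 17): continuation = e^(−0.01)·[0.4573·3.6000 + 0.5427·9.5500] = 6.7612; exercise value = 7.0000 > continuation, so V_d = 7.0000 (exercise)
Node 0 (S = 20): continuation = e^(−0.01)·[0.4573·1.9343 + 0.5427·7.0000] = 4.6369; exercise value = 4.0000 ≤ continuation, so V_0 = 4.6369

$4.64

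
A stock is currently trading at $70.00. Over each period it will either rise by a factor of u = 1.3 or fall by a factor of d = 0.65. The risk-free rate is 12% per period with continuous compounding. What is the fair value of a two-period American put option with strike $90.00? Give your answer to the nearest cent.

$20.00

Risk-neutral probability p = (e^0.12 − 0.65)/(1.3 − 0.65) = 0.4775/0.6500 = 0.7346
Terminal stock prices: S_uu = 118.3, S_ud = 59.15, S_dd = 29.58
Terminal payoffs (K − S): max(-28.3, 0) = 0, max(30.85, 0) = 30.85, max(60.42, 0) = 60.42
Node u (S = 91): continuation = e^(−0.12)·[0.7346·0.0000 + 0.2654·30.8500] = 7.2615; exercise value = 0.0000 ≤ continuation, so V_u = 7.2615
Node d (S = 45.5): continuation = e^(−0.12)·[0.7346·30.8500 + 0.2654·60.4250] = 34.3228; exercise value = 44.5000 > continuation, so V_d = 44.5000 (exercise)
Node 0 (S = 70): continuation = e^(−0.12)·[0.7346·7.2615 + 0.2654·44.5000] = 15.2055; exercise value = 20.0000 > continuation, so V_0 = 20.0000 (exercise)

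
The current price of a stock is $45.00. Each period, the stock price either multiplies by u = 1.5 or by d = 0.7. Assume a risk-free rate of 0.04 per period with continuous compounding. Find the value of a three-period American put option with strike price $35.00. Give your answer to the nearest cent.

$4.42

Risk-neutral probability p = (e^0.04 − 0.7)/(1.5 − 0.7) = 0.3408/0.8000 = 0.4260
Terminal stock prices: S_uuu = 151.9, S_uud = 70.88, S_udd = 33.07, S_ddd = 15.43
Terminal payoffs (K − S): max(-116.9, 0) = 0, max(-35.88, 0) = 0, max(1.925, 0) = 1.925, max(19.57, 0) = 19.57
Node uu (S = 101.2): continuation = e^(−0.04)·[0.4260·0.0000 + 0.5740·0.0000] = 0.0000; exercise value = 0.0000 ≤ continuation, so V_uu = 0.0000
Node ud (S = 47.25): continuation = e^(−0.04)·[0.4260·0.0000 + 0.5740·1.9250] = 1.0616; exercise value = 0.0000 ≤ continuation, so V_ud = 1.0616
Node dd (S = 22.05): continuation = e^(−0.04)·[0.4260·1.9250 + 0.5740·19.5650] = 11.5776; exercise value = 12.9500 > continuation, so V_dd = 12.9500 (exercise)
Node u (S = 67.5): continuation = e^(−0.04)·[0.4260·0.0000 + 0.5740·1.0616] = 0.5855; exercise value = 0.0000 ≤ continuation, so V_u = 0.5855
Node d (S = 31.5): continuation = e^(−0.04)·[0.4260·1.0616 + 0.5740·12.9500] = 7.5762; exercise value = 3.5000 ≤ continuation, so V_d = 7.5762
Node 0 (S = 45): continuation = e^(−0.04)·[0.4260·0.5855 + 0.5740·7.5762] = 4.4177; exercise value = 0.0000 ≤ continuation, so V_0 = 4.4177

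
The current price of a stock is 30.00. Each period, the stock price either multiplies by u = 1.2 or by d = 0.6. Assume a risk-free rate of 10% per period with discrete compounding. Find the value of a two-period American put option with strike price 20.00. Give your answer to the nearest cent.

Risk-neutral probability p = (1 + 0.1 − 0.6)/(1.2 − 0.6) = 0.5000/0.6000 = 0.8333
Terminal stock prices: S_uu = 43.2, S_ud = 21.6, S_dd = 10.8
Terminal payoffs (K − S): max(-23.2, 0) = 0, max(-1.6, 0) = 0, max(9.2, 0) = 9.2
Node u (S = 36): continuation = 1/1.1·[0.8333·0.0000 + 0.1667·0.0000] = 0.0000; exercise value = 0.0000 ≤ continuation, so V_u = 0.0000
Node d (S = 18): continuation = 1/1.1·[0.8333·0.0000 + 0.1667·9.2000] = 1.3939; exercise value = 2.0000 > continuation, so V_d = 2.0000 (exercise)
Node 0 (S = 30): continuation = 1/1.1·[0.8333·0.0000 + 0.1667·2.0000] = 0.3030; exercise value = 0.0000 ≤ continuation, so V_0 = 0.3030

0.30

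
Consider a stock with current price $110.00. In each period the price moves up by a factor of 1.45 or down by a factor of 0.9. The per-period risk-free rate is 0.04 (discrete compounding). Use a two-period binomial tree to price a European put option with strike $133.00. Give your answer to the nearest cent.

Risk-neutral probability p = (1 + 0.04 − 0.9)/(1.45 − 0.9) = 0.1400/0.5500 = 0.2545
Terminal stock prices: S_uu = 231.3, S_ud = 143.6, S_dd = 89.1
Terminal payoffs (K − S): max(-98.28, 0) = 0, max(-10.55, 0) = 0, max(43.9, 0) = 43.9
Node u (S = 159.5): V_u = 1/1.04·[0.2545·0.0000 + 0.7455·0.0000] = 0.0000
Node d (S = 99): V_d = 1/1.04·[0.2545·0.0000 + 0.7455·43.9000] = 31.4668
Node 0 (S = 110): V_0 = 1/1.04·[0.2545·0.0000 + 0.7455·31.4668] = 22.5549

$22.55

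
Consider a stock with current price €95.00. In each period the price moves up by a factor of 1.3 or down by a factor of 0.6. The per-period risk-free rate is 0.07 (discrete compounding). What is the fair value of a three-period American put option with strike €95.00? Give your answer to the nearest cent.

€15.70

Risk-neutral probability p = (1 + 0.07 − 0.6)/(1.3 − 0.6) = 0.4700/0.7000 = 0.6714
Terminal stock prices: S_uuu = 208.7, S_uud = 96.33, S_udd = 44.46, S_ddd = 20.52
Terminal payoffs (K − S): max(-113.7, 0) = 0, max(-1.33, 0) = 0, max(50.54, 0) = 50.54, max(74.48, 0) = 74.48
Node uu (S = 160.6): continuation = 1/1.07·[0.6714·0.0000 + 0.3286·0.0000] = 0.0000; exercise value = 0.0000 ≤ continuation, so V_uu = 0.0000
Node ud (S = 74.1): continuation = 1/1.07·[0.6714·0.0000 + 0.3286·50.5400] = 15.5196; exercise value = 20.9000 > continuation, so V_ud = 20.9000 (exercise)
Node dd (S = 34.2): continuation = 1/1.07·[0.6714·50.5400 + 0.3286·74.4800] = 54.5850; exercise value = 60.8000 > continuation, so V_dd = 60.8000 (exercise)
Node u (S = 123.5): continuation = 1/1.07·[0.6714·0.0000 + 0.3286·20.9000] = 6.4179; exercise value = 0.0000 ≤ continuation, so V_u = 6.4179
Node d (S = 57): continuation = 1/1.07·[0.6714·20.9000 + 0.3286·60.8000] = 31.7850; exercise value = 38.0000 > continuation, so V_d = 38.0000 (exercise)
Node 0 (S = 95): continuation = 1/1.07·[0.6714·6.4179 + 0.3286·38.0000] = 15.6961; exercise value = 0.0000 ≤ continuation, so V_0 = 15.6961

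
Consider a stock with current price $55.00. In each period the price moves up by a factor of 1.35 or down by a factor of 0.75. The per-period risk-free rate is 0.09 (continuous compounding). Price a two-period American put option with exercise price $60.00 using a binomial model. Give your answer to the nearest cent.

$8.19

Risk-neutral probability p = (e^0.09 − 0.75)/(1.35 − 0.75) = 0.3442/0.6000 = 0.5736
Terminal stock prices: S_uu = 100.2, S_ud = 55.69, S_dd = 30.94
Terminal payoffs (K − S): max(-40.24, 0) = 0, max(4.312, 0) = 4.312, max(29.06, 0) = 29.06
Node u (S = 74.25): continuation = e^(−0.09)·[0.5736·0.0000 + 0.4264·4.3125] = 1.6805; exercise value = 0.0000 ≤ continuation, so V_u = 1.6805
Node d (S = 41.25): continuation = e^(−0.09)·[0.5736·4.3125 + 0.4264·29.0625] = 13.5859; exercise value = 18.7500 > continuation, so V_d = 18.7500 (exercise)
Node 0 (S = 55): continuation = e^(−0.09)·[0.5736·1.6805 + 0.4264·18.7500] = 8.1875; exercise value = 5.0000 ≤ continuation, so V_0 = 8.1875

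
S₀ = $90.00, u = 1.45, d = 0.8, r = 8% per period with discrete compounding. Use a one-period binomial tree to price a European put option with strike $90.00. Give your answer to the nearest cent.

$9.49

Risk-neutral probability p = (1 + 0.08 − 0.8)/(1.45 − 0.8) = 0.2800/0.6500 = 0.4308
Terminal stock prices: S_u = 130.5, S_d = 72
Terminal payoffs (K − S): max(-40.5, 0) = 0, max(18, 0) = 18
Node 0 (S = 90): V_0 = 1/1.08·[0.4308·0.0000 + 0.5692·18.0000] = 9.4872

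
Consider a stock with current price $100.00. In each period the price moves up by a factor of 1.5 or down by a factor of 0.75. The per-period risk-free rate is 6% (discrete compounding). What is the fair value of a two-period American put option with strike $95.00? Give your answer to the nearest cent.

$11.87

Risk-neutral probability p = (1 + 0.06 − 0.75)/(1.5 − 0.75) = 0.3100/0.7500 = 0.4133
Terminal stock prices: S_uu = 225, S_ud = 112.5, S_dd = 56.25
Terminal payoffs (K − S): max(-130, 0) = 0, max(-17.5, 0) = 0, max(38.75, 0) = 38.75
Node u (S = 150): continuation = 1/1.06·[0.4133·0.0000 + 0.5867·0.0000] = 0.0000; exercise value = 0.0000 ≤ continuation, so V_u = 0.0000
Node d (S = 75): continuation = 1/1.06·[0.4133·0.0000 + 0.5867·38.7500] = 21.4465; exercise value = 20.0000 ≤ continuation, so V_d = 21.4465
Node 0 (S = 100): continuation = 1/1.06·[0.4133·0.0000 + 0.5867·21.4465] = 11.8698; exercise value = 0.0000 ≤ continuation, so V_0 = 11.8698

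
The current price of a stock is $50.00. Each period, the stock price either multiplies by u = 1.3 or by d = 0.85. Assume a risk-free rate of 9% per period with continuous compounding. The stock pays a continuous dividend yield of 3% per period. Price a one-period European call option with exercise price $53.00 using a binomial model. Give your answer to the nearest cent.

$5.16

Per-period risk-free factor R = e^0.09 = 1.0942; dividend-adjusted growth = e^(0.09−0.03) = 1.0618.
Risk-neutral probability p = (1.0618 − 0.85)/(1.3 − 0.85) = 0.2118/0.4500 = 0.4707
Terminal stock prices: S_u = 65, S_d = 42.5
Terminal payoffs (S − K): max(12, 0) = 12, max(-10.5, 0) = 0
Node 0 (S = 50): V_0 = e^(−0.09)·[0.4707·12.0000 + 0.5293·0.0000] = 5.1628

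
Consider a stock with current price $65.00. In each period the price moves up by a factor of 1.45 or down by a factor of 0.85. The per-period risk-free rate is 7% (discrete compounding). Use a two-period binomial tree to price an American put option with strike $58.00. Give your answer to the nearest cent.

Risk-neutral probability p = (1 + 0.07 − 0.85)/(1.45 − 0.85) = 0.2200/0.6000 = 0.3667
Terminal stock prices: S_uu = 136.7, S_ud = 80.11, S_dd = 46.96
Terminal payoffs (K − S): max(-78.66, 0) = 0, max(-22.11, 0) = 0, max(11.04, 0) = 11.04
Node u (S = 94.25): continuation = 1/1.07·[0.3667·0.0000 + 0.6333·0.0000] = 0.0000; exercise value = 0.0000 ≤ continuation, so V_u = 0.0000
Node d (S = 55.25): continuation = 1/1.07·[0.3667·0.0000 + 0.6333·11.0375] = 6.5331; exercise value = 2.7500 ≤ continuation, so V_d = 6.5331
Node 0 (S = 65): continuation = 1/1.07·[0.3667·0.0000 + 0.6333·6.5331] = 3.8669; exercise value = 0.0000 ≤ continuation, so V_0 = 3.8669

$3.87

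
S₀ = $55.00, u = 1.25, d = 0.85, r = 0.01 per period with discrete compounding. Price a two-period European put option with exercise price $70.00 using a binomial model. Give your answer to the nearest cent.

Risk-neutral probability p = (1 + 0.01 − 0.85)/(1.25 − 0.85) = 0.1600/0.4000 = 0.4000
Terminal stock prices: S_uu = 85.94, S_ud = 58.44, S_dd = 39.74
Terminal payoffs (K − S): max(-15.94, 0) = 0, max(11.56, 0) = 11.56, max(30.26, 0) = 30.26
Node u (S = 68.75): V_u = 1/1.01·[0.4000·0.0000 + 0.6000·11.5625] = 6.8688
Node d (S = 46.75): V_d = 1/1.01·[0.4000·11.5625 + 0.6000·30.2625] = 22.5569
Node 0 (S = 55): V_0 = 1/1.01·[0.4000·6.8688 + 0.6000·22.5569] = 16.1205

$16.12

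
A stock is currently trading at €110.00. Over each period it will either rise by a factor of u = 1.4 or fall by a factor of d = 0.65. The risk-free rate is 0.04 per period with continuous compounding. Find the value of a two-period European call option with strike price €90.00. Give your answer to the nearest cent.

Risk-neutral probability p = (e^0.04 − 0.65)/(1.4 − 0.65) = 0.3908/0.7500 = 0.5211
Terminal stock prices: S_uu = 215.6, S_ud = 100.1, S_dd = 46.48
Terminal payoffs (S − K): max(125.6, 0) = 125.6, max(10.1, 0) = 10.1, max(-43.52, 0) = 0
Node u (S = 154): V_u = e^(−0.04)·[0.5211·125.6000 + 0.4789·10.1000] = 67.5290
Node d (S = 71.5): V_d = e^(−0.04)·[0.5211·10.1000 + 0.4789·0.0000] = 5.0566
Node 0 (S = 110): V_0 = e^(−0.04)·[0.5211·67.5290 + 0.4789·5.0566] = 36.1350

€36.14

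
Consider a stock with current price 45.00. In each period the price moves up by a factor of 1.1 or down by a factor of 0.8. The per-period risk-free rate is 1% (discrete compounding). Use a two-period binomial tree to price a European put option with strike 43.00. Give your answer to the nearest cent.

Risk-neutral probability p = (1 + 0.01 − 0.8)/(1.1 − 0.8) = 0.2100/0.3000 = 0.7000
Terminal stock prices: S_uu = 54.45, S_ud = 39.6, S_dd = 28.8
Terminal payoffs (K − S): max(-11.45, 0) = 0, max(3.4, 0) = 3.4, max(14.2, 0) = 14.2
Node u (S = 49.5): V_u = 1/1.01·[0.7000·0.0000 + 0.3000·3.4000] = 1.0099
Node d (S = 36): V_d = 1/1.01·[0.7000·3.4000 + 0.3000·14.2000] = 6.5743
Node 0 (S = 45): V_0 = 1/1.01·[0.7000·1.0099 + 0.3000·6.5743] = 2.6527

2.65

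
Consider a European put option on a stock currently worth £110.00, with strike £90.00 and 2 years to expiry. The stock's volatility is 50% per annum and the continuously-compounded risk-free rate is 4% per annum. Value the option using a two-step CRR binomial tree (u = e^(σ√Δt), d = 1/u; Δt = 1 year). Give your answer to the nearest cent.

CRR parameters: u = e^(σ√Δt) = e^(0.5·√1) = 1.6487, d = 1/u = 0.6065
Per-period rate: rΔt = 0.04·1 = 0.04, so R = e^0.04 = 1.0408
Risk-neutral probability p = (e^0.04 − 0.6065)/(1.6487 − 0.6065) = 0.4343/1.0422 = 0.4167
Terminal stock prices: S_uu = 299, S_ud = 110, S_dd = 40.47
Terminal payoffs (K − S): max(-209, 0) = 0, max(-20, 0) = 0, max(49.53, 0) = 49.53
Node u (S = 181.4): V_u = e^(−0.04)·[0.4167·0.0000 + 0.5833·0.0000] = 0.0000
Node d (S = 66.72): V_d = e^(−0.04)·[0.4167·0.0000 + 0.5833·49.5333] = 27.7599
Node 0 (S = 110): V_0 = e^(−0.04)·[0.4167·0.0000 + 0.5833·27.7599] = 15.5574

£15.56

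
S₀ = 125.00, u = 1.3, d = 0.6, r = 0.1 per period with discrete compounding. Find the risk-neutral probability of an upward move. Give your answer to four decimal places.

p = 0.7143

Risk-neutral probability p = (1 + 0.1 − 0.6)/(1.3 − 0.6) = 0.5000/0.7000 = 0.7143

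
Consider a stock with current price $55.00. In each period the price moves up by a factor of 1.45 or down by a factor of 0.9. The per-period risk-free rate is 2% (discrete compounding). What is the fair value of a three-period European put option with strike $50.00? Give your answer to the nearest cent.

$4.46

Risk-neutral probability p = (1 + 0.02 − 0.9)/(1.45 − 0.9) = 0.1200/0.5500 = 0.2182
Terminal stock prices: S_uuu = 167.7, S_uud = 104.1, S_udd = 64.6, S_ddd = 40.1
Terminal payoffs (K − S): max(-117.7, 0) = 0, max(-54.07, 0) = 0, max(-14.6, 0) = 0, max(9.905, 0) = 9.905
Node uu (S = 115.6): V_uu = 1/1.02·[0.2182·0.0000 + 0.7818·0.0000] = 0.0000
Node ud (S = 71.78): V_ud = 1/1.02·[0.2182·0.0000 + 0.7818·0.0000] = 0.0000
Node dd (S = 44.55): V_dd = 1/1.02·[0.2182·0.0000 + 0.7818·9.9050] = 7.5921
Node u (S = 79.75): V_u = 1/1.02·[0.2182·0.0000 + 0.7818·0.0000] = 0.0000
Node d (S = 49.5): V_d = 1/1.02·[0.2182·0.0000 + 0.7818·7.5921] = 5.8192
Node 0 (S = 55): V_0 = 1/1.02·[0.2182·0.0000 + 0.7818·5.8192] = 4.4604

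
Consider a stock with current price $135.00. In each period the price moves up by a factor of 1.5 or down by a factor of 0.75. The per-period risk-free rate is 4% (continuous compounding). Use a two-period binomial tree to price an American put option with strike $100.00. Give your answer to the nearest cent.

Risk-neutral probability p = (e^0.04 − 0.75)/(1.5 − 0.75) = 0.2908/0.7500 = 0.3877
Terminal stock prices: S_uu = 303.8, S_ud = 151.9, S_dd = 75.94
Terminal payoffs (K − S): max(-203.8, 0) = 0, max(-51.88, 0) = 0, max(24.06, 0) = 24.06
Node u (S = 202.5): continuation = e^(−0.04)·[0.3877·0.0000 + 0.6123·0.0000] = 0.0000; exercise value = 0.0000 ≤ continuation, so V_u = 0.0000
Node d (S = 101.2): continuation = e^(−0.04)·[0.3877·0.0000 + 0.6123·24.0625] = 14.1547; exercise value = 0.0000 ≤ continuation, so V_d = 14.1547
Node 0 (S = 135): continuation = e^(−0.04)·[0.3877·0.0000 + 0.6123·14.1547] = 8.3264; exercise value = 0.0000 ≤ continuation, so V_0 = 8.3264

$8.33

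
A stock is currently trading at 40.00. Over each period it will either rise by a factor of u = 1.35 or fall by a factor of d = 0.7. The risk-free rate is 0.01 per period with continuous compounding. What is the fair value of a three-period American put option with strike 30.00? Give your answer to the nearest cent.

3.68

Risk-neutral probability p = (e^0.01 − 0.7)/(1.35 − 0.7) = 0.3101/0.6500 = 0.4770
Terminal stock prices: S_uuu = 98.42, S_uud = 51.03, S_udd = 26.46, S_ddd = 13.72
Terminal payoffs (K − S): max(-68.42, 0) = 0, max(-21.03, 0) = 0, max(3.54, 0) = 3.54, max(16.28, 0) = 16.28
Node uu (S = 72.9): continuation = e^(−0.01)·[0.4770·0.0000 + 0.5230·0.0000] = 0.0000; exercise value = 0.0000 ≤ continuation, so V_uu = 0.0000
Node ud (S = 37.8): continuation = e^(−0.01)·[0.4770·0.0000 + 0.5230·3.5400] = 1.8330; exercise value = 0.0000 ≤ continuation, so V_ud = 1.8330
Node dd (S = 19.6): continuation = e^(−0.01)·[0.4770·3.5400 + 0.5230·16.2800] = 10.1015; exercise value = 10.4000 > continuation, so V_dd = 10.4000 (exercise)
Node u (S = 54): continuation = e^(−0.01)·[0.4770·0.0000 + 0.5230·1.8330] = 0.9491; exercise value = 0.0000 ≤ continuation, so V_u = 0.9491
Node d (S = 28): continuation = e^(−0.01)·[0.4770·1.8330 + 0.5230·10.4000] = 6.2507; exercise value = 2.0000 ≤ continuation, so V_d = 6.2507
Node 0 (S = 40): continuation = e^(−0.01)·[0.4770·0.9491 + 0.5230·6.2507] = 3.6848; exercise value = 0.0000 ≤ continuation, so V_0 = 3.6848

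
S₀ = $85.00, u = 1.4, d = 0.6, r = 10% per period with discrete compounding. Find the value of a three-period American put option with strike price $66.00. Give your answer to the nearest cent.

$7.17

Risk-neutral probability p = (1 + 0.1 − 0.6)/(1.4 − 0.6) = 0.5000/0.8000 = 0.6250
Terminal stock prices: S_uuu = 233.2, S_uud = 99.96, S_udd = 42.84, S_ddd = 18.36
Terminal payoffs (K − S): max(-167.2, 0) = 0, max(-33.96, 0) = 0, max(23.16, 0) = 23.16, max(47.64, 0) = 47.64
Node uu (S = 166.6): continuation = 1/1.1·[0.6250·0.0000 + 0.3750·0.0000] = 0.0000; exercise value = 0.0000 ≤ continuation, so V_uu = 0.0000
Node ud (S = 71.4): continuation = 1/1.1·[0.6250·0.0000 + 0.3750·23.1600] = 7.8955; exercise value = 0.0000 ≤ continuation, so V_ud = 7.8955
Node dd (S = 30.6): continuation = 1/1.1·[0.6250·23.1600 + 0.3750·47.6400] = 29.4000; exercise value = 35.4000 > continuation, so V_dd = 35.4000 (exercise)
Node u (S = 119): continuation = 1/1.1·[0.6250·0.0000 + 0.3750·7.8955] = 2.6916; exercise value = 0.0000 ≤ continuation, so V_u = 2.6916
Node d (S = 51): continuation = 1/1.1·[0.6250·7.8955 + 0.3750·35.4000] = 16.5542; exercise value = 15.0000 ≤ continuation, so V_d = 16.5542
Node 0 (S = 85): continuation = 1/1.1·[0.6250·2.6916 + 0.3750·16.5542] = 7.1728; exercise value = 0.0000 ≤ continuation, so V_0 = 7.1728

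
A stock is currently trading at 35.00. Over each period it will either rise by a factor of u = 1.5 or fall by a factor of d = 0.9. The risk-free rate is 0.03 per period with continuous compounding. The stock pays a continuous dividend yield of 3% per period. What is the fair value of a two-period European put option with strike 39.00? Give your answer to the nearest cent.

6.97

Per-period risk-free factor R = e^0.03 = 1.0305; dividend-adjusted growth = e^(0.03−0.03) = 1.0000.
Risk-neutral probability p = (1.0000 − 0.9)/(1.5 − 0.9) = 0.1000/0.6000 = 0.1667
Terminal stock prices: S_uu = 78.75, S_ud = 47.25, S_dd = 28.35
Terminal payoffs (K − S): max(-39.75, 0) = 0, max(-8.25, 0) = 0, max(10.65, 0) = 10.65
Node u (S = 52.5): V_u = e^(−0.03)·[0.1667·0.0000 + 0.8333·0.0000] = 0.0000
Node d (S = 31.5): V_d = e^(−0.03)·[0.1667·0.0000 + 0.8333·10.6500] = 8.6127
Node 0 (S = 35): V_0 = e^(−0.03)·[0.1667·0.0000 + 0.8333·8.6127] = 6.9651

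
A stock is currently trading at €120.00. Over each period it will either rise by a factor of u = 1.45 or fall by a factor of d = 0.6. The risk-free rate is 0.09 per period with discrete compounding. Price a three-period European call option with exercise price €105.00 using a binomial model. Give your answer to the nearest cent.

€53.71

Risk-neutral probability p = (1 + 0.09 − 0.6)/(1.45 − 0.6) = 0.4900/0.8500 = 0.5765
Terminal stock prices: S_uuu = 365.8, S_uud = 151.4, S_udd = 62.64, S_ddd = 25.92
Terminal payoffs (S − K): max(260.8, 0) = 260.8, max(46.38, 0) = 46.38, max(-42.36, 0) = 0, max(-79.08, 0) = 0
Node uu (S = 252.3): V_uu = 1/1.09·[0.5765·260.8350 + 0.4235·46.3800] = 155.9697
Node ud (S = 104.4): V_ud = 1/1.09·[0.5765·46.3800 + 0.4235·0.0000] = 24.5291
Node dd (S = 43.2): V_dd = 1/1.09·[0.5765·0.0000 + 0.4235·0.0000] = 0.0000
Node u (S = 174): V_u = 1/1.09·[0.5765·155.9697 + 0.4235·24.5291] = 92.0190
Node d (S = 72): V_d = 1/1.09·[0.5765·24.5291 + 0.4235·0.0000] = 12.9728
Node 0 (S = 120): V_0 = 1/1.09·[0.5765·92.0190 + 0.4235·12.9728] = 53.7070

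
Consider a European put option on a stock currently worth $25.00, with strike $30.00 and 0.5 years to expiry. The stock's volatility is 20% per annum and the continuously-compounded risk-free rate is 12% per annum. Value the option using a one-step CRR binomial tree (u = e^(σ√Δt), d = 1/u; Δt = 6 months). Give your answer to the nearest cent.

$3.25

CRR parameters: u = e^(σ√Δt) = e^(0.2·√0.5) = 1.1519, d = 1/u = 0.8681
Per-period rate: rΔt = 0.12·0.5 = 0.06, so R = e^0.06 = 1.0618
Risk-neutral probability p = (e^0.06 − 0.8681)/(1.1519 − 0.8681) = 0.1937/0.2838 = 0.6826
Terminal stock prices: S_u = 28.8, S_d = 21.7
Terminal payoffs (K − S): max(1.202, 0) = 1.202, max(8.297, 0) = 8.297
Node 0 (S = 25): V_0 = e^(−0.06)·[0.6826·1.2023 + 0.3174·8.2969] = 3.2529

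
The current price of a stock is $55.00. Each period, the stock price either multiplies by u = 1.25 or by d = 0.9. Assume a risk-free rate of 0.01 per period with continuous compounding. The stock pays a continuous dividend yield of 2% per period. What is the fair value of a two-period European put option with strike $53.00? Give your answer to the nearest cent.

$4.57

Per-period risk-free factor R = e^0.01 = 1.0101; dividend-adjusted growth = e^(0.01−0.02) = 0.9900.
Risk-neutral probability p = (0.9900 − 0.9)/(1.25 − 0.9) = 0.0900/0.3500 = 0.2573
Terminal stock prices: S_uu = 85.94, S_ud = 61.88, S_dd = 44.55
Terminal payoffs (K − S): max(-32.94, 0) = 0, max(-8.875, 0) = 0, max(8.45, 0) = 8.45
Node u (S = 68.75): V_u = e^(−0.01)·[0.2573·0.0000 + 0.7427·0.0000] = 0.0000
Node d (S = 49.5): V_d = e^(−0.01)·[0.2573·0.0000 + 0.7427·8.4500] = 6.2135
Node 0 (S = 55): V_0 = e^(−0.01)·[0.2573·0.0000 + 0.7427·6.2135] = 4.5689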